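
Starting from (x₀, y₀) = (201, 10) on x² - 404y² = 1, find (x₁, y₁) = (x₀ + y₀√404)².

Solutions to x² - Dy² = 1 are generated by powers of (x₀ + y₀√D).
The next solution satisfies x₁ + y₁√404 = (x₀ + y₀√404)², giving:
x₁ = x₀² + 404y₀² = 201² + 404·10² = 40401 + 40400 = 80801
y₁ = 2x₀y₀ = 2·201·10 = 4020

Verify: 80801² - 404·4020² = 6528801601 - 6528801600 = 1 ✓

x = 80801, y = 4020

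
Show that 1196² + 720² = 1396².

Compute a² + b² = 1196² + 720² = 1430416 + 518400 = 1948816
Compute c² = 1396² = 1948816
Since 1948816 = 1948816, confirmed.

Yes, it is a Pythagorean triple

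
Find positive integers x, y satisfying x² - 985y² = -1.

We need x² = 985y² - 1. Try successive y:
y = 1: x² = 985·1² - 1 = 984, not a perfect square
y = 2: x² = 985·2² - 1 = 3939, not a perfect square
y = 3: x² = 985·3² - 1 = 8864, not a perfect square
...
y = 13: x² = 985·13² - 1 = 166464 = 408² ✓
Check: 408² - 985·13² = 166464 - 166465 = -1 ✓

x = 408, y = 13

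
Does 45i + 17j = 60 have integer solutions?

Step 1: Compute gcd(45, 17).
gcd(45, 17) = 1

Step 2: Check divisibility.
Does 1 divide 60? 60 = 1 x 60, so yes.

By the theorem on linear Diophantine equations, 45i + 17j = 60 has integer solutions if and only if gcd(45, 17) divides 60. Since 1 | 60, solutions exist.

Yes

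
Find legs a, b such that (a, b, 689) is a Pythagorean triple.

We need a² + b² = 689² = 474721.
Trying: 561² + 400² = 314721 + 160000 = 474721 ✓

(561, 400, 689)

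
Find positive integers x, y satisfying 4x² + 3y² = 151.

Try small values of x and check whether (151 - 4x²)/3 is a perfect square.
x = 1: 4·1² = 4, so 3y² = 151 - 4 = 147, giving y² = 49, y = 7.
Check: 4·1² + 3·7² = 4 + 147 = 151 ✓

x = 1, y = 7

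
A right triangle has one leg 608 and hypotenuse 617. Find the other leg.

a² = c² - b² = 380689 - 369664 = 11025
a = 105

105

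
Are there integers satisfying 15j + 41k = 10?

Step 1: Compute gcd(15, 41).
gcd(15, 41) = 1

Step 2: Check divisibility.
Does 1 divide 10? 10 = 1 x 10, so yes.

By the theorem on linear Diophantine equations, 15j + 41k = 10 has integer solutions if and only if gcd(15, 41) divides 10. Since 1 | 10, solutions exist.

Yes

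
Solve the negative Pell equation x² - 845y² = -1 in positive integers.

We need x² = 845y² - 1. Try successive y:
y = 1: x² = 845·1² - 1 = 844, not a perfect square
y = 2: x² = 845·2² - 1 = 3379, not a perfect square
y = 3: x² = 845·3² - 1 = 7604, not a perfect square
...
y = 421: x² = 845·421² - 1 = 149768644 = 12238² ✓
Check: 12238² - 845·421² = 149768644 - 149768645 = -1 ✓

x = 12238, y = 421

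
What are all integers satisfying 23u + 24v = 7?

Step 1: Compute gcd(23, 24) = 1.
Since 1 divides 7, solutions exist.

Step 2: Find a particular solution using extended Euclidean algorithm.
We get u₀ = -7, v₀ = 7.
Check: 23*-7 + 24*7 = 7 = 7 ✓

Step 3: Write the general solution.
u = -7 + (24/1)t = -7 + 24t
v = 7 - (23/1)t = 7 - 23t
for any integer t.

u = -7 + 24t, v = 7 - 23t for integer t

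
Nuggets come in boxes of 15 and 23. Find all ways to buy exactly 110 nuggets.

We need non-negative integers (x, y) with 15x + 23y = 110.
For each x in 0..7, check if 110 - 15x is a non-negative multiple of 23.
No x yields an integer y ≥ 0.

No solution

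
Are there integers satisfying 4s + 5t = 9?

Step 1: Compute gcd(4, 5).
gcd(4, 5) = 1

Step 2: Check divisibility.
Does 1 divide 9? 9 = 1 x 9, so yes.

By the theorem on linear Diophantine equations, 4s + 5t = 9 has integer solutions if and only if gcd(4, 5) divides 9. Since 1 | 9, solutions exist.

Yes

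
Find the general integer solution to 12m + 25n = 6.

Step 1: Compute gcd(12, 25) = 1.
Since 1 divides 6, solutions exist.

Step 2: Find a particular solution using extended Euclidean algorithm.
We get m₀ = -12, n₀ = 6.
Check: 12*-12 + 25*6 = 6 = 6 ✓

Step 3: Write the general solution.
m = -12 + (25/1)t = -12 + 25t
n = 6 - (12/1)t = 6 - 12t
for any integer t.

m = -12 + 25t, n = 6 - 12t for integer t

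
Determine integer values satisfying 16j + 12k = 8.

Step 1: Check solvability.
gcd(16, 12) = 4
Since 4 divides 8, solutions exist.

Step 2: Apply extended Euclidean algorithm to find gcd.
We find integers such that 16*x0 + 12*y0 = 4

Step 3: Scale the particular solution.
Multiply by 8/4 = 2:
j = 2, k = -2

Step 4: Verify.
16*(2) + 12*(-2) = 8 = 8 ✓

j = 2, k = -2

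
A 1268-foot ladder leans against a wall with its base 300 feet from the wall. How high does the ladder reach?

The ladder, wall, and ground form a right triangle with hypotenuse 1268 and one leg 300.
By the Pythagorean theorem: h² = 1268² - 300² = 1607824 - 90000 = 1517824
h = √1517824 = 1232 feet

1232 feet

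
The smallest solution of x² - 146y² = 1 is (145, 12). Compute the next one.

Solutions to x² - Dy² = 1 are generated by powers of (x₀ + y₀√D).
The next solution satisfies x₁ + y₁√146 = (x₀ + y₀√146)², giving:
x₁ = x₀² + 146y₀² = 145² + 146·12² = 21025 + 21024 = 42049
y₁ = 2x₀y₀ = 2·145·12 = 3480

Verify: 42049² - 146·3480² = 1768118401 - 1768118400 = 1 ✓

x = 42049, y = 3480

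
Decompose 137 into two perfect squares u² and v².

We need to find integers u, v > 0 such that u² + v² = 137.
Trying u = 4: v² = 137 - 4² = 137 - 16 = 121
v = 11
Check: 4² + 11² = 16 + 121 = 137 ✓

137 = 4² + 11²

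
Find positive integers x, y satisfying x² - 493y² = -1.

We need x² = 493y² - 1. Try successive y:
y = 1: x² = 493·1² - 1 = 492, not a perfect square
y = 2: x² = 493·2² - 1 = 1971, not a perfect square
y = 3: x² = 493·3² - 1 = 4436, not a perfect square
...
y = 30805: x² = 493·30805² - 1 = 467831376324 = 683982² ✓
Check: 683982² - 493·30805² = 467831376324 - 467831376325 = -1 ✓

x = 683982, y = 30805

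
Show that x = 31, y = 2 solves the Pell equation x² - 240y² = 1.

Compute x² = 31² = 961
Compute 240y² = 240·2² = 240·4 = 960
x² - 240y² = 961 - 960 = 1
Since this equals 1, (31, 2) is a solution.

Yes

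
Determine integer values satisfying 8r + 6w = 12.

Step 1: Check solvability.
gcd(8, 6) = 2
Since 2 divides 12, solutions exist.

Step 2: Apply extended Euclidean algorithm to find gcd.
We find integers such that 8*x0 + 6*y0 = 2

Step 3: Scale the particular solution.
Multiply by 12/2 = 6:
r = 6, w = -6

Step 4: Verify.
8*(6) + 6*(-6) = 12 = 12 ✓

r = 6, w = -6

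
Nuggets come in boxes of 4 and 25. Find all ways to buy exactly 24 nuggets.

We need non-negative integers (x, y) with 4x + 25y = 24.
For each x in 0..6, check if 24 - 4x is a non-negative multiple of 25.
x = 6: 25y = 0, y = 0 ✓

(6 boxes of 4, 0 boxes of 25)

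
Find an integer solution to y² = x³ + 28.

Try small integer x values and check whether x³ + 28 is a perfect square.
x = 2: x³ + 28 = 2³ + 28 = 8 + 28 = 36
Is 36 a perfect square? 6² = 36 ✓
So (x, y) = (2, 6) is a solution.

x = 2, y = 6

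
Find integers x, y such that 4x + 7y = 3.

Step 1: Check solvability.
gcd(4, 7) = 1
Since 1 divides 3, solutions exist.

Step 2: Apply extended Euclidean algorithm to find gcd.
We find integers such that 4*x0 + 7*y0 = 1

Step 3: Scale the particular solution.
Multiply by 3/1 = 3:
x = 6, y = -3

Step 4: Verify.
4*(6) + 7*(-3) = 3 = 3 ✓

x = 6, y = -3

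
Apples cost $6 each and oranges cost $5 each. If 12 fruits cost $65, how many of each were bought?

Let a = apples, o = oranges.
a + o = 12
6a + 5o = 65
Substitute o = 12 - a:
6a + 5(12 - a) = 65
(6 - 5)a = 65 - 60
1a = 5
a = 5, o = 12 - 5 = 7

Apples: 5, Oranges: 7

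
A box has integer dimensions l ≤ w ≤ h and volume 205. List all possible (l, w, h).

Iterate l from 1 to ⌊205^(1/3)⌋. For each l dividing 205, iterate w ≥ l with w dividing 205/l, and set h = 205/(l·w).
Triples found (2): (1×1×205), (1×5×41)

(1×1×205), (1×5×41)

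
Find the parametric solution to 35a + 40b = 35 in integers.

Step 1: Compute gcd(35, 40) = 5.
Since 5 divides 35, solutions exist.

Step 2: Find a particular solution using extended Euclidean algorithm.
We get a₀ = -7, b₀ = 7.
Check: 35*-7 + 40*7 = 35 = 35 ✓

Step 3: Write the general solution.
a = -7 + (40/5)t = -7 + 8t
b = 7 - (35/5)t = 7 - 7t
for any integer t.

a = -7 + 8t, b = 7 - 7t for integer t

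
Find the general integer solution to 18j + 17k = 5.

Step 1: Compute gcd(18, 17) = 1.
Since 1 divides 5, solutions exist.

Step 2: Find a particular solution using extended Euclidean algorithm.
We get j₀ = 5, k₀ = -5.
Check: 18*5 + 17*-5 = 5 = 5 ✓

Step 3: Write the general solution.
j = 5 + (17/1)t = 5 + 17t
k = -5 - (18/1)t = -5 - 18t
for any integer t.

j = 5 + 17t, k = -5 - 18t for integer t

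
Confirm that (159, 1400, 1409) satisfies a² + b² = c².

Compute a² + b² = 159² + 1400² = 25281 + 1960000 = 1985281
Compute c² = 1409² = 1985281
Since 1985281 = 1985281, confirmed.

Yes, it is a Pythagorean triple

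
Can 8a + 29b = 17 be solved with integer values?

Step 1: Compute gcd(8, 29).
gcd(8, 29) = 1

Step 2: Check divisibility.
Does 1 divide 17? 17 = 1 x 17, so yes.

By the theorem on linear Diophantine equations, 8a + 29b = 17 has integer solutions if and only if gcd(8, 29) divides 17. Since 1 | 17, solutions exist.

Yes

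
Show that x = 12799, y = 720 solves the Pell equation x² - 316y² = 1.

Compute x² = 12799² = 163814401
Compute 316y² = 316·720² = 316·518400 = 163814400
x² - 316y² = 163814401 - 163814400 = 1
Since this equals 1, (12799, 720) is a solution.

Yes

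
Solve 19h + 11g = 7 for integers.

Step 1: Check solvability.
gcd(19, 11) = 1
Since 1 divides 7, solutions exist.

Step 2: Apply extended Euclidean algorithm to find gcd.
We find integers such that 19*x0 + 11*y0 = 1

Step 3: Scale the particular solution.
Multiply by 7/1 = 7:
h = -28, g = 49

Step 4: Verify.
19*(-28) + 11*(49) = 7 = 7 ✓

h = -28, g = 49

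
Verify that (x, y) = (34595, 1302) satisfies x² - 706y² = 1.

Compute x² = 34595² = 1196814025
Compute 706y² = 706·1302² = 706·1695204 = 1196814024
x² - 706y² = 1196814025 - 1196814024 = 1
Since this equals 1, (34595, 1302) is a solution.

Yes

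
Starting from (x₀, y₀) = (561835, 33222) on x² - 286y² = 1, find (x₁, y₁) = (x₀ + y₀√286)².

Solutions to x² - Dy² = 1 are generated by powers of (x₀ + y₀√D).
The next solution satisfies x₁ + y₁√286 = (x₀ + y₀√286)², giving:
x₁ = x₀² + 286y₀² = 561835² + 286·33222² = 315658567225 + 315658567224 = 631317134449
y₁ = 2x₀y₀ = 2·561835·33222 = 37330564740

Verify: 631317134449² - 286·37330564740² = 398561324248896742533601 - 398561324248896742533600 = 1 ✓

x = 631317134449, y = 37330564740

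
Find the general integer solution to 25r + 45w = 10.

Step 1: Compute gcd(25, 45) = 5.
Since 5 divides 10, solutions exist.

Step 2: Find a particular solution using extended Euclidean algorithm.
We get r₀ = 4, w₀ = -2.
Check: 25*4 + 45*-2 = 10 = 10 ✓

Step 3: Write the general solution.
r = 4 + (45/5)t = 4 + 9t
w = -2 - (25/5)t = -2 - 5t
for any integer t.

r = 4 + 9t, w = -2 - 5t for integer t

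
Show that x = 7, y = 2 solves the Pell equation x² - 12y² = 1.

Compute x² = 7² = 49
Compute 12y² = 12·2² = 12·4 = 48
x² - 12y² = 49 - 48 = 1
Since this equals 1, (7, 2) is a solution.

Yes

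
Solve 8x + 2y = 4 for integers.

Step 1: Check solvability.
gcd(8, 2) = 2
Since 2 divides 4, solutions exist.

Step 2: Apply extended Euclidean algorithm to find gcd.
We find integers such that 8*x0 + 2*y0 = 2

Step 3: Scale the particular solution.
Multiply by 4/2 = 2:
x = 0, y = 2

Step 4: Verify.
8*(0) + 2*(2) = 4 = 4 ✓

x = 0, y = 2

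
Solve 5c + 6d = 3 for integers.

Step 1: Check solvability.
gcd(5, 6) = 1
Since 1 divides 3, solutions exist.

Step 2: Apply extended Euclidean algorithm to find gcd.
We find integers such that 5*x0 + 6*y0 = 1

Step 3: Scale the particular solution.
Multiply by 3/1 = 3:
c = -3, d = 3

Step 4: Verify.
5*(-3) + 6*(3) = 3 = 3 ✓

c = -3, d = 3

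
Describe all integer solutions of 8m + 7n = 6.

Step 1: Compute gcd(8, 7) = 1.
Since 1 divides 6, solutions exist.

Step 2: Find a particular solution using extended Euclidean algorithm.
We get m₀ = 6, n₀ = -6.
Check: 8*6 + 7*-6 = 6 = 6 ✓

Step 3: Write the general solution.
m = 6 + (7/1)t = 6 + 7t
n = -6 - (8/1)t = -6 - 8t
for any integer t.

m = 6 + 7t, n = -6 - 8t for integer t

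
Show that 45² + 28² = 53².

Compute a² + b² = 45² + 28² = 2025 + 784 = 2809
Compute c² = 53² = 2809
Since 2809 = 2809, confirmed.

Yes, it is a Pythagorean triple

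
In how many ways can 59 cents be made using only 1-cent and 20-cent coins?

We need non-negative integers (x, y) with 1x + 20y = 59.
For each x from 0 to 59, check if (59 - 1x) is a non-negative multiple of 20.
Solutions (x, y): (19,2), (39,1), (59,0)
Count: 3

3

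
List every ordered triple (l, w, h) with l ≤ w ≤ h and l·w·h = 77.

Iterate l from 1 to ⌊77^(1/3)⌋. For each l dividing 77, iterate w ≥ l with w dividing 77/l, and set h = 77/(l·w).
Triples found (2): (1×1×77), (1×7×11)

(1×1×77), (1×7×11)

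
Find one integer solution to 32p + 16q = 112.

Step 1: Check solvability.
gcd(32, 16) = 16
Since 16 divides 112, solutions exist.

Step 2: Apply extended Euclidean algorithm to find gcd.
We find integers such that 32*x0 + 16*y0 = 16

Step 3: Scale the particular solution.
Multiply by 112/16 = 7:
p = 0, q = 7

Step 4: Verify.
32*(0) + 16*(7) = 112 = 112 ✓

p = 0, q = 7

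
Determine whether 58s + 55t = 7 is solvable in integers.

Step 1: Compute gcd(58, 55).
gcd(58, 55) = 1

Step 2: Check divisibility.
Does 1 divide 7? 7 = 1 x 7, so yes.

By the theorem on linear Diophantine equations, 58s + 55t = 7 has integer solutions if and only if gcd(58, 55) divides 7. Since 1 | 7, solutions exist.

Yes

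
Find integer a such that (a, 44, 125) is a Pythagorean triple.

a² = c² - b² = 125² - 44² = 15625 - 1936 = 13689
a = sqrt(13689) = 117

117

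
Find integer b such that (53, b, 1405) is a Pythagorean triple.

b² = c² - a² = 1405² - 53² = 1974025 - 2809 = 1971216
b = sqrt(1971216) = 1404

1404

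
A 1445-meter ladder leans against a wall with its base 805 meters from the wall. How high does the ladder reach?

The ladder, wall, and ground form a right triangle with hypotenuse 1445 and one leg 805.
By the Pythagorean theorem: h² = 1445² - 805² = 2088025 - 648025 = 1440000
h = √1440000 = 1200 meters

1200 meters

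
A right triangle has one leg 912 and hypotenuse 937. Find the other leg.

a² = c² - b² = 877969 - 831744 = 46225
a = 215

215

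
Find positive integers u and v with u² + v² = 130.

We need to find integers u, v > 0 such that u² + v² = 130.
Trying u = 3: v² = 130 - 3² = 130 - 9 = 121
v = 11
Check: 3² + 11² = 9 + 121 = 130 ✓

130 = 3² + 11²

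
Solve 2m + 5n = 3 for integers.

Step 1: Check solvability.
gcd(2, 5) = 1
Since 1 divides 3, solutions exist.

Step 2: Apply extended Euclidean algorithm to find gcd.
We find integers such that 2*x0 + 5*y0 = 1

Step 3: Scale the particular solution.
Multiply by 3/1 = 3:
m = -6, n = 3

Step 4: Verify.
2*(-6) + 5*(3) = 3 = 3 ✓

m = -6, n = 3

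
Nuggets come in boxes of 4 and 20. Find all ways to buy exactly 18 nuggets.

We need non-negative integers (x, y) with 4x + 20y = 18.
For each x in 0..4, check if 18 - 4x is a non-negative multiple of 20.
No x yields an integer y ≥ 0.

No solution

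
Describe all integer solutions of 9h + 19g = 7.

Step 1: Compute gcd(9, 19) = 1.
Since 1 divides 7, solutions exist.

Step 2: Find a particular solution using extended Euclidean algorithm.
We get h₀ = -14, g₀ = 7.
Check: 9*-14 + 19*7 = 7 = 7 ✓

Step 3: Write the general solution.
h = -14 + (19/1)t = -14 + 19t
g = 7 - (9/1)t = 7 - 9t
for any integer t.

h = -14 + 19t, g = 7 - 9t for integer t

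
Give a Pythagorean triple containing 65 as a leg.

We need the other leg and hypotenuse such that 65² + x² = c².
Take x = 72, c = 97: 65² + 72² = 4225 + 5184 = 9409 = 97² ✓
Triple: (65, 72, 97)

(65, 72, 97)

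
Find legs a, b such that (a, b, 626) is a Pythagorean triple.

We need a² + b² = 626² = 391876.
Trying: 50² + 624² = 2500 + 389376 = 391876 ✓

(50, 624, 626)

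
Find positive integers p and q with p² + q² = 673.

We need to find integers p, q > 0 such that p² + q² = 673.
Trying p = 12: q² = 673 - 12² = 673 - 144 = 529
q = 23
Check: 12² + 23² = 144 + 529 = 673 ✓

673 = 12² + 23²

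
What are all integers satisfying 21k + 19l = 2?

Step 1: Compute gcd(21, 19) = 1.
Since 1 divides 2, solutions exist.

Step 2: Find a particular solution using extended Euclidean algorithm.
We get k₀ = -18, l₀ = 20.
Check: 21*-18 + 19*20 = 2 = 2 ✓

Step 3: Write the general solution.
k = -18 + (19/1)t = -18 + 19t
l = 20 - (21/1)t = 20 - 21t
for any integer t.

k = -18 + 19t, l = 20 - 21t for integer t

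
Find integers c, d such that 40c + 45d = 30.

Step 1: Check solvability.
gcd(40, 45) = 5
Since 5 divides 30, solutions exist.

Step 2: Apply extended Euclidean algorithm to find gcd.
We find integers such that 40*x0 + 45*y0 = 5

Step 3: Scale the particular solution.
Multiply by 30/5 = 6:
c = -6, d = 6

Step 4: Verify.
40*(-6) + 45*(6) = 30 = 30 ✓

c = -6, d = 6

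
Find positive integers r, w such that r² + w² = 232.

Search for r with 232 - r² a perfect square.
r = 6: 232 - 6² = 232 - 36 = 196 = 14² ✓
So r = 6, w = 14.

r = 6, w = 14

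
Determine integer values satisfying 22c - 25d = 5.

Step 1: Check solvability.
gcd(22, 25) = 1
Since 1 divides 5, solutions exist.

Step 2: Apply extended Euclidean algorithm to find gcd.
We find integers such that 22*x0 + 25*y0 = 1

Step 3: Scale the particular solution.
Multiply by 5/1 = 5:
c = 40, d = 35

Step 4: Verify.
22*(40) - 25*(35) = 5 = 5 ✓

c = 40, d = 35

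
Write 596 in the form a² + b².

We need to find integers a, b > 0 such that a² + b² = 596.
Trying a = 14: b² = 596 - 14² = 596 - 196 = 400
b = 20
Check: 14² + 20² = 196 + 400 = 596 ✓

596 = 14² + 20²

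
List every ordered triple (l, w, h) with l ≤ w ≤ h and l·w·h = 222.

Iterate l from 1 to ⌊222^(1/3)⌋. For each l dividing 222, iterate w ≥ l with w dividing 222/l, and set h = 222/(l·w).
Triples found (5): (1×1×222), (1×2×111), (1×3×74), (1×6×37), (2×3×37)

(1×1×222), (1×2×111), (1×3×74), (1×6×37), (2×3×37)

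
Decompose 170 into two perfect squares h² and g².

We need to find integers h, g > 0 such that h² + g² = 170.
Trying h = 1: g² = 170 - 1² = 170 - 1 = 169
g = 13
Check: 1² + 13² = 1 + 169 = 170 ✓

170 = 1² + 13²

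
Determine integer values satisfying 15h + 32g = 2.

Step 1: Check solvability.
gcd(15, 32) = 1
Since 1 divides 2, solutions exist.

Step 2: Apply extended Euclidean algorithm to find gcd.
We find integers such that 15*x0 + 32*y0 = 1

Step 3: Scale the particular solution.
Multiply by 2/1 = 2:
h = 30, g = -14

Step 4: Verify.
15*(30) + 32*(-14) = 2 = 2 ✓

h = 30, g = -14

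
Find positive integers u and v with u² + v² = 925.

We need to find integers u, v > 0 such that u² + v² = 925.
Trying u = 5: v² = 925 - 5² = 925 - 25 = 900
v = 30
Check: 5² + 30² = 25 + 900 = 925 ✓

925 = 5² + 30²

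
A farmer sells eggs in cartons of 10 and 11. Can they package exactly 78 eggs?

We need non-negative a, b with 10a + 11b = 78.
gcd(10, 11) = 1 divides 78, but no a in [0, 7] gives non-negative b.

No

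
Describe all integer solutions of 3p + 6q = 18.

Step 1: Compute gcd(3, 6) = 3.
Since 3 divides 18, solutions exist.

Step 2: Find a particular solution using extended Euclidean algorithm.
We get p₀ = 6, q₀ = 0.
Check: 3*6 + 6*0 = 18 = 18 ✓

Step 3: Write the general solution.
p = 6 + (6/3)t = 6 + 2t
q = 0 - (3/3)t = 0 - 1t
for any integer t.

p = 6 + 2t, q = 0 - 1t for integer t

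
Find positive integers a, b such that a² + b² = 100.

Search for a with 100 - a² a perfect square.
a = 6: 100 - 6² = 100 - 36 = 64 = 8² ✓
So a = 6, b = 8.

a = 6, b = 8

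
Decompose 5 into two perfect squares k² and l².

We need to find integers k, l > 0 such that k² + l² = 5.
Trying k = 1: l² = 5 - 1² = 5 - 1 = 4
l = 2
Check: 1² + 2² = 1 + 4 = 5 ✓

5 = 1² + 2²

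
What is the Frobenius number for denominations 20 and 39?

For two coprime denominations a and b, the Frobenius number (largest value not representable as a non-negative combination) is ab - a - b.
Here gcd(20, 39) = 1, so they are coprime.
F(20, 39) = 20·39 - 20 - 39 = 780 - 59 = 721

721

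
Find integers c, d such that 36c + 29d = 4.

Step 1: Check solvability.
gcd(36, 29) = 1
Since 1 divides 4, solutions exist.

Step 2: Apply extended Euclidean algorithm to find gcd.
We find integers such that 36*x0 + 29*y0 = 1

Step 3: Scale the particular solution.
Multiply by 4/1 = 4:
c = -16, d = 20

Step 4: Verify.
36*(-16) + 29*(20) = 4 = 4 ✓

c = -16, d = 20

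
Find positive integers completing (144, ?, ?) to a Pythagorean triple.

We need the other leg and hypotenuse such that 144² + x² = c².
Take x = 17, c = 145: 144² + 17² = 20736 + 289 = 21025 = 145² ✓
Triple: (17, 144, 145)

(17, 144, 145)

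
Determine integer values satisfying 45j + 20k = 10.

Step 1: Check solvability.
gcd(45, 20) = 5
Since 5 divides 10, solutions exist.

Step 2: Apply extended Euclidean algorithm to find gcd.
We find integers such that 45*x0 + 20*y0 = 5

Step 3: Scale the particular solution.
Multiply by 10/5 = 2:
j = 2, k = -4

Step 4: Verify.
45*(2) + 20*(-4) = 10 = 10 ✓

j = 2, k = -4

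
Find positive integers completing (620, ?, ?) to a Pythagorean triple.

We need the other leg and hypotenuse such that 620² + x² = c².
Take x = 1872, c = 1972: 620² + 1872² = 384400 + 3504384 = 3888784 = 1972² ✓
Triple: (620, 1872, 1972)

(620, 1872, 1972)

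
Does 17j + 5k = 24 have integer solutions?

Step 1: Compute gcd(17, 5).
gcd(17, 5) = 1

Step 2: Check divisibility.
Does 1 divide 24? 24 = 1 x 24, so yes.

By the theorem on linear Diophantine equations, 17j + 5k = 24 has integer solutions if and only if gcd(17, 5) divides 24. Since 1 | 24, solutions exist.

Yes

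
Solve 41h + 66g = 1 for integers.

Step 1: Check solvability.
gcd(41, 66) = 1
Since 1 divides 1, solutions exist.

Step 2: Apply extended Euclidean algorithm to find gcd.
We find integers such that 41*x0 + 66*y0 = 1

Step 3: Scale the particular solution.
Multiply by 1/1 = 1:
h = 29, g = -18

Step 4: Verify.
41*(29) + 66*(-18) = 1 = 1 ✓

h = 29, g = -18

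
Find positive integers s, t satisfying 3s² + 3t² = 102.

Try small values of s and check whether (102 - 3s²)/3 is a perfect square.
s = 5: 3·5² = 75, so 3t² = 102 - 75 = 27, giving t² = 9, t = 3.
Check: 3·5² + 3·3² = 75 + 27 = 102 ✓

s = 5, t = 3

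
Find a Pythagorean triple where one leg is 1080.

We need the other leg and hypotenuse such that 1080² + x² = c².
Take x = 957, c = 1443: 1080² + 957² = 1166400 + 915849 = 2082249 = 1443² ✓
Triple: (957, 1080, 1443)

(957, 1080, 1443)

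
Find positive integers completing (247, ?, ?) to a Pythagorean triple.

We need the other leg and hypotenuse such that 247² + x² = c².
Take x = 96, c = 265: 247² + 96² = 61009 + 9216 = 70225 = 265² ✓
Triple: (247, 96, 265)

(247, 96, 265)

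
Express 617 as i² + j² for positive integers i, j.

We need to find integers i, j > 0 such that i² + j² = 617.
Trying i = 16: j² = 617 - 16² = 617 - 256 = 361
j = 19
Check: 16² + 19² = 256 + 361 = 617 ✓

617 = 16² + 19²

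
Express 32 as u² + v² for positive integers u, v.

We need to find integers u, v > 0 such that u² + v² = 32.
Trying u = 4: v² = 32 - 4² = 32 - 16 = 16
v = 4
Check: 4² + 4² = 16 + 16 = 32 ✓

32 = 4² + 4²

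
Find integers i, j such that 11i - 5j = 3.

Step 1: Check solvability.
gcd(11, 5) = 1
Since 1 divides 3, solutions exist.

Step 2: Apply extended Euclidean algorithm to find gcd.
We find integers such that 11*x0 + 5*y0 = 1

Step 3: Scale the particular solution.
Multiply by 3/1 = 3:
i = 3, j = 6

Step 4: Verify.
11*(3) - 5*(6) = 3 = 3 ✓

i = 3, j = 6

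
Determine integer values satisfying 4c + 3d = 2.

Step 1: Check solvability.
gcd(4, 3) = 1
Since 1 divides 2, solutions exist.

Step 2: Apply extended Euclidean algorithm to find gcd.
We find integers such that 4*x0 + 3*y0 = 1

Step 3: Scale the particular solution.
Multiply by 2/1 = 2:
c = 2, d = -2

Step 4: Verify.
4*(2) + 3*(-2) = 2 = 2 ✓

c = 2, d = -2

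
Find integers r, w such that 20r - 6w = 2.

Step 1: Check solvability.
gcd(20, 6) = 2
Since 2 divides 2, solutions exist.

Step 2: Apply extended Euclidean algorithm to find gcd.
We find integers such that 20*x0 + 6*y0 = 2

Step 3: Scale the particular solution.
Multiply by 2/2 = 1:
r = 1, w = 3

Step 4: Verify.
20*(1) - 6*(3) = 2 = 2 ✓

r = 1, w = 3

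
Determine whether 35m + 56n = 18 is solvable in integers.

Step 1: Compute gcd(35, 56).
gcd(35, 56) = 7

Step 2: Check divisibility.
Does 7 divide 18? 18 = 7 x 2 + 4, so no.

By the theorem on linear Diophantine equations, 35m + 56n = 18 has integer solutions if and only if gcd(35, 56) divides 18. Since 7 does not divide 18, no solutions exist.

No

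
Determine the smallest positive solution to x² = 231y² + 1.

We seek the smallest positive integers (x, y) with x² - 231y² = 1, i.e., x² = 231y² + 1.
Try successive y values:
y = 1: x² = 231·1² + 1 = 232, not a perfect square
y = 2: x² = 231·2² + 1 = 925, not a perfect square
y = 3: x² = 231·3² + 1 = 2080, not a perfect square
... continuing the search (or via continued fractions) ...
y = 5: x² = 231·5² + 1 = 5776, x = 76 ✓

Verify: 76² - 231·5² = 5776 - 5775 = 1 ✓

x = 76, y = 5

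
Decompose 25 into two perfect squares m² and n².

We need to find integers m, n > 0 such that m² + n² = 25.
Trying m = 3: n² = 25 - 3² = 25 - 9 = 16
n = 4
Check: 3² + 4² = 9 + 16 = 25 ✓

25 = 3² + 4²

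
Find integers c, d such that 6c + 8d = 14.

Step 1: Check solvability.
gcd(6, 8) = 2
Since 2 divides 14, solutions exist.

Step 2: Apply extended Euclidean algorithm to find gcd.
We find integers such that 6*x0 + 8*y0 = 2

Step 3: Scale the particular solution.
Multiply by 14/2 = 7:
c = -7, d = 7

Step 4: Verify.
6*(-7) + 8*(7) = 14 = 14 ✓

c = -7, d = 7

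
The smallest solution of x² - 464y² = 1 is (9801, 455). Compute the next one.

Solutions to x² - Dy² = 1 are generated by powers of (x₀ + y₀√D).
The next solution satisfies x₁ + y₁√464 = (x₀ + y₀√464)², giving:
x₁ = x₀² + 464y₀² = 9801² + 464·455² = 96059601 + 96059600 = 192119201
y₁ = 2x₀y₀ = 2·9801·455 = 8918910

Verify: 192119201² - 464·8918910² = 36909787392878401 - 36909787392878400 = 1 ✓

x = 192119201, y = 8918910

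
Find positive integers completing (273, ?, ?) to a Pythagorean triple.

We need the other leg and hypotenuse such that 273² + x² = c².
Take x = 136, c = 305: 273² + 136² = 74529 + 18496 = 93025 = 305² ✓
Triple: (273, 136, 305)

(273, 136, 305)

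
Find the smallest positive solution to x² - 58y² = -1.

We need x² = 58y² - 1. Try successive y:
y = 1: x² = 58·1² - 1 = 57, not a perfect square
y = 2: x² = 58·2² - 1 = 231, not a perfect square
y = 3: x² = 58·3² - 1 = 521, not a perfect square
...
y = 13: x² = 58·13² - 1 = 9801 = 99² ✓
Check: 99² - 58·13² = 9801 - 9802 = -1 ✓

x = 99, y = 13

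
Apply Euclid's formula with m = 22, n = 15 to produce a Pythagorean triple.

a = m² - n² = 22² - 15² = 484 - 225 = 259
b = 2mn = 2·22·15 = 660
c = m² + n² = 484 + 225 = 709
Verify: 259² + 660² = 67081 + 435600 = 502681 = 709² ✓

(259, 660, 709)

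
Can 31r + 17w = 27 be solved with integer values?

Step 1: Compute gcd(31, 17).
gcd(31, 17) = 1

Step 2: Check divisibility.
Does 1 divide 27? 27 = 1 x 27, so yes.

By the theorem on linear Diophantine equations, 31r + 17w = 27 has integer solutions if and only if gcd(31, 17) divides 27. Since 1 | 27, solutions exist.

Yes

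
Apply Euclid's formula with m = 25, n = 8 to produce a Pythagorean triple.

a = m² - n² = 25² - 8² = 625 - 64 = 561
b = 2mn = 2·25·8 = 400
c = m² + n² = 625 + 64 = 689
Verify: 561² + 400² = 314721 + 160000 = 474721 = 689² ✓

(561, 400, 689)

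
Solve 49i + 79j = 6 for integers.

Step 1: Check solvability.
gcd(49, 79) = 1
Since 1 divides 6, solutions exist.

Step 2: Apply extended Euclidean algorithm to find gcd.
We find integers such that 49*x0 + 79*y0 = 1

Step 3: Scale the particular solution.
Multiply by 6/1 = 6:
i = -174, j = 108

Step 4: Verify.
49*(-174) + 79*(108) = 6 = 6 ✓

i = -174, j = 108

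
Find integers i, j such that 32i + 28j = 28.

Step 1: Check solvability.
gcd(32, 28) = 4
Since 4 divides 28, solutions exist.

Step 2: Apply extended Euclidean algorithm to find gcd.
We find integers such that 32*x0 + 28*y0 = 4

Step 3: Scale the particular solution.
Multiply by 28/4 = 7:
i = 7, j = -7

Step 4: Verify.
32*(7) + 28*(-7) = 28 = 28 ✓

i = 7, j = -7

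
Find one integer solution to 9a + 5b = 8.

Step 1: Check solvability.
gcd(9, 5) = 1
Since 1 divides 8, solutions exist.

Step 2: Apply extended Euclidean algorithm to find gcd.
We find integers such that 9*x0 + 5*y0 = 1

Step 3: Scale the particular solution.
Multiply by 8/1 = 8:
a = -8, b = 16

Step 4: Verify.
9*(-8) + 5*(16) = 8 = 8 ✓

a = -8, b = 16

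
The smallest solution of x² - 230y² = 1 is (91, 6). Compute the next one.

Solutions to x² - Dy² = 1 are generated by powers of (x₀ + y₀√D).
The next solution satisfies x₁ + y₁√230 = (x₀ + y₀√230)², giving:
x₁ = x₀² + 230y₀² = 91² + 230·6² = 8281 + 8280 = 16561
y₁ = 2x₀y₀ = 2·91·6 = 1092

Verify: 16561² - 230·1092² = 274266721 - 274266720 = 1 ✓

x = 16561, y = 1092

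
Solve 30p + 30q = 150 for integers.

Step 1: Check solvability.
gcd(30, 30) = 30
Since 30 divides 150, solutions exist.

Step 2: Apply extended Euclidean algorithm to find gcd.
We find integers such that 30*x0 + 30*y0 = 30

Step 3: Scale the particular solution.
Multiply by 150/30 = 5:
p = 0, q = 5

Step 4: Verify.
30*(0) + 30*(5) = 150 = 150 ✓

p = 0, q = 5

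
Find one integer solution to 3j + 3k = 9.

Step 1: Check solvability.
gcd(3, 3) = 3
Since 3 divides 9, solutions exist.

Step 2: Apply extended Euclidean algorithm to find gcd.
We find integers such that 3*x0 + 3*y0 = 3

Step 3: Scale the particular solution.
Multiply by 9/3 = 3:
j = 0, k = 3

Step 4: Verify.
3*(0) + 3*(3) = 9 = 9 ✓

j = 0, k = 3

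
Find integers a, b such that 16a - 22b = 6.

Step 1: Check solvability.
gcd(16, 22) = 2
Since 2 divides 6, solutions exist.

Step 2: Apply extended Euclidean algorithm to find gcd.
We find integers such that 16*x0 + 22*y0 = 2

Step 3: Scale the particular solution.
Multiply by 6/2 = 3:
a = -12, b = -9

Step 4: Verify.
16*(-12) - 22*(-9) = 6 = 6 ✓

a = -12, b = -9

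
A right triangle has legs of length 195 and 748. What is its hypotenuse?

c² = a² + b² = 195² + 748² = 38025 + 559504 = 597529
c = 773

773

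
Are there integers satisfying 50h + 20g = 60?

Step 1: Compute gcd(50, 20).
gcd(50, 20) = 10

Step 2: Check divisibility.
Does 10 divide 60? 60 = 10 x 6, so yes.

By the theorem on linear Diophantine equations, 50h + 20g = 60 has integer solutions if and only if gcd(50, 20) divides 60. Since 10 | 60, solutions exist.

Yes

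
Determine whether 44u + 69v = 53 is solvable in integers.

Step 1: Compute gcd(44, 69).
gcd(44, 69) = 1

Step 2: Check divisibility.
Does 1 divide 53? 53 = 1 x 53, so yes.

By the theorem on linear Diophantine equations, 44u + 69v = 53 has integer solutions if and only if gcd(44, 69) divides 53. Since 1 | 53, solutions exist.

Yes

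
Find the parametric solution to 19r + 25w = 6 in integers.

Step 1: Compute gcd(19, 25) = 1.
Since 1 divides 6, solutions exist.

Step 2: Find a particular solution using extended Euclidean algorithm.
We get r₀ = 24, w₀ = -18.
Check: 19*24 + 25*-18 = 6 = 6 ✓

Step 3: Write the general solution.
r = 24 + (25/1)t = 24 + 25t
w = -18 - (19/1)t = -18 - 19t
for any integer t.

r = 24 + 25t, w = -18 - 19t for integer t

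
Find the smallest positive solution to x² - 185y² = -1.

We need x² = 185y² - 1. Try successive y:
y = 1: x² = 185·1² - 1 = 184, not a perfect square
y = 2: x² = 185·2² - 1 = 739, not a perfect square
y = 3: x² = 185·3² - 1 = 1664, not a perfect square
...
y = 5: x² = 185·5² - 1 = 4624 = 68² ✓
Check: 68² - 185·5² = 4624 - 4625 = -1 ✓

x = 68, y = 5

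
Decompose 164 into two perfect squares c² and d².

We need to find integers c, d > 0 such that c² + d² = 164.
Trying c = 8: d² = 164 - 8² = 164 - 64 = 100
d = 10
Check: 8² + 10² = 64 + 100 = 164 ✓

164 = 8² + 10²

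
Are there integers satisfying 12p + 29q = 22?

Step 1: Compute gcd(12, 29).
gcd(12, 29) = 1

Step 2: Check divisibility.
Does 1 divide 22? 22 = 1 x 22, so yes.

By the theorem on linear Diophantine equations, 12p + 29q = 22 has integer solutions if and only if gcd(12, 29) divides 22. Since 1 | 22, solutions exist.

Yes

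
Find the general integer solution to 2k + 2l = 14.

Step 1: Compute gcd(2, 2) = 2.
Since 2 divides 14, solutions exist.

Step 2: Find a particular solution using extended Euclidean algorithm.
We get k₀ = 0, l₀ = 7.
Check: 2*0 + 2*7 = 14 = 14 ✓

Step 3: Write the general solution.
k = 0 + (2/2)t = 0 + 1t
l = 7 - (2/2)t = 7 - 1t
for any integer t.

k = 0 + 1t, l = 7 - 1t for integer t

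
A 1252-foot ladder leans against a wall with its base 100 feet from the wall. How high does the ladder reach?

The ladder, wall, and ground form a right triangle with hypotenuse 1252 and one leg 100.
By the Pythagorean theorem: h² = 1252² - 100² = 1567504 - 10000 = 1557504
h = √1557504 = 1248 feet

1248 feet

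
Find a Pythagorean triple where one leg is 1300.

We need the other leg and hypotenuse such that 1300² + x² = c².
Take x = 51, c = 1301: 1300² + 51² = 1690000 + 2601 = 1692601 = 1301² ✓
Triple: (51, 1300, 1301)

(51, 1300, 1301)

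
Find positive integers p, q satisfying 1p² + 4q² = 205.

Try small values of p and check whether (205 - 1p²)/4 is a perfect square.
p = 3: 1·3² = 9, so 4q² = 205 - 9 = 196, giving q² = 49, q = 7.
Check: 1·3² + 4·7² = 9 + 196 = 205 ✓

p = 3, q = 7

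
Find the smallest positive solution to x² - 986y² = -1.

We need x² = 986y² - 1. Try successive y:
y = 1: x² = 986·1² - 1 = 985, not a perfect square
y = 2: x² = 986·2² - 1 = 3943, not a perfect square
y = 3: x² = 986·3² - 1 = 8873, not a perfect square
...
y = 5: x² = 986·5² - 1 = 24649 = 157² ✓
Check: 157² - 986·5² = 24649 - 24650 = -1 ✓

x = 157, y = 5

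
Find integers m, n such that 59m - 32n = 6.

Step 1: Check solvability.
gcd(59, 32) = 1
Since 1 divides 6, solutions exist.

Step 2: Apply extended Euclidean algorithm to find gcd.
We find integers such that 59*x0 + 32*y0 = 1

Step 3: Scale the particular solution.
Multiply by 6/1 = 6:
m = -78, n = -144

Step 4: Verify.
59*(-78) - 32*(-144) = 6 = 6 ✓

m = -78, n = -144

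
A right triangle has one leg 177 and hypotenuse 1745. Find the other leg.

b² = c² - a² = 3045025 - 31329 = 3013696
b = 1736

1736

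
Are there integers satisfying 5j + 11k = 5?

Step 1: Compute gcd(5, 11).
gcd(5, 11) = 1

Step 2: Check divisibility.
Does 1 divide 5? 5 = 1 x 5, so yes.

By the theorem on linear Diophantine equations, 5j + 11k = 5 has integer solutions if and only if gcd(5, 11) divides 5. Since 1 | 5, solutions exist.

Yes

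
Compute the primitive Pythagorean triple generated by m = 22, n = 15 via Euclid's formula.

a = m² - n² = 22² - 15² = 484 - 225 = 259
b = 2mn = 2·22·15 = 660
c = m² + n² = 484 + 225 = 709
Verify: 259² + 660² = 67081 + 435600 = 502681 = 709² ✓

(259, 660, 709)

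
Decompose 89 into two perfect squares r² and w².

We need to find integers r, w > 0 such that r² + w² = 89.
Trying r = 5: w² = 89 - 5² = 89 - 25 = 64
w = 8
Check: 5² + 8² = 25 + 64 = 89 ✓

89 = 5² + 8²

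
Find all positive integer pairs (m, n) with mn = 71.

The positive divisors of 71 are: 1, 71.
Each divisor d gives the pair (d, 71/d):
(1, 71), (71, 1)

(1, 71), (71, 1)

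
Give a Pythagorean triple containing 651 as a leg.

We need the other leg and hypotenuse such that 651² + x² = c².
Take x = 260, c = 701: 651² + 260² = 423801 + 67600 = 491401 = 701² ✓
Triple: (651, 260, 701)

(651, 260, 701)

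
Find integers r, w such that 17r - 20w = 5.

Step 1: Check solvability.
gcd(17, 20) = 1
Since 1 divides 5, solutions exist.

Step 2: Apply extended Euclidean algorithm to find gcd.
We find integers such that 17*x0 + 20*y0 = 1

Step 3: Scale the particular solution.
Multiply by 5/1 = 5:
r = -35, w = -30

Step 4: Verify.
17*(-35) - 20*(-30) = 5 = 5 ✓

r = -35, w = -30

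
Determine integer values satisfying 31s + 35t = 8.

Step 1: Check solvability.
gcd(31, 35) = 1
Since 1 divides 8, solutions exist.

Step 2: Apply extended Euclidean algorithm to find gcd.
We find integers such that 31*x0 + 35*y0 = 1

Step 3: Scale the particular solution.
Multiply by 8/1 = 8:
s = -72, t = 64

Step 4: Verify.
31*(-72) + 35*(64) = 8 = 8 ✓

s = -72, t = 64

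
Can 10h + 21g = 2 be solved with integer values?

Step 1: Compute gcd(10, 21).
gcd(10, 21) = 1

Step 2: Check divisibility.
Does 1 divide 2? 2 = 1 x 2, so yes.

By the theorem on linear Diophantine equations, 10h + 21g = 2 has integer solutions if and only if gcd(10, 21) divides 2. Since 1 | 2, solutions exist.

Yes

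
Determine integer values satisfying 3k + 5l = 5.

Step 1: Check solvability.
gcd(3, 5) = 1
Since 1 divides 5, solutions exist.

Step 2: Apply extended Euclidean algorithm to find gcd.
We find integers such that 3*x0 + 5*y0 = 1

Step 3: Scale the particular solution.
Multiply by 5/1 = 5:
k = 10, l = -5

Step 4: Verify.
3*(10) + 5*(-5) = 5 = 5 ✓

k = 10, l = -5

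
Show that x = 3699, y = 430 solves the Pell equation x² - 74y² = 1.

Compute x² = 3699² = 13682601
Compute 74y² = 74·430² = 74·184900 = 13682600
x² - 74y² = 13682601 - 13682600 = 1
Since this equals 1, (3699, 430) is a solution.

Yes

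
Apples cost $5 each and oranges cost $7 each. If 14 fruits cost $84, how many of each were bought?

Let a = apples, o = oranges.
a + o = 14
5a + 7o = 84
Substitute o = 14 - a:
5a + 7(14 - a) = 84
(5 - 7)a = 84 - 98
-2a = -14
a = 7, o = 14 - 7 = 7

Apples: 7, Oranges: 7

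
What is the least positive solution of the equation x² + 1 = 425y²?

We need x² = 425y² - 1. Try successive y:
y = 1: x² = 425·1² - 1 = 424, not a perfect square
y = 2: x² = 425·2² - 1 = 1699, not a perfect square
y = 3: x² = 425·3² - 1 = 3824, not a perfect square
...
y = 13: x² = 425·13² - 1 = 71824 = 268² ✓
Check: 268² - 425·13² = 71824 - 71825 = -1 ✓

x = 268, y = 13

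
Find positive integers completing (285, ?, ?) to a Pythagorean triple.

We need the other leg and hypotenuse such that 285² + x² = c².
Take x = 68, c = 293: 285² + 68² = 81225 + 4624 = 85849 = 293² ✓
Triple: (285, 68, 293)

(285, 68, 293)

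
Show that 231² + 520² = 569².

Compute a² + b² = 231² + 520² = 53361 + 270400 = 323761
Compute c² = 569² = 323761
Since 323761 = 323761, confirmed.

Yes, it is a Pythagorean triple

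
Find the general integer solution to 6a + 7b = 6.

Step 1: Compute gcd(6, 7) = 1.
Since 1 divides 6, solutions exist.

Step 2: Find a particular solution using extended Euclidean algorithm.
We get a₀ = -6, b₀ = 6.
Check: 6*-6 + 7*6 = 6 = 6 ✓

Step 3: Write the general solution.
a = -6 + (7/1)t = -6 + 7t
b = 6 - (6/1)t = 6 - 6t
for any integer t.

a = -6 + 7t, b = 6 - 6t for integer t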